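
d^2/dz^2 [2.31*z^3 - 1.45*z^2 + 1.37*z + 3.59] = 13.86*z - 2.9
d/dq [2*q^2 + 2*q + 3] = 4*q + 2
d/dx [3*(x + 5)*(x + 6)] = 6*x + 33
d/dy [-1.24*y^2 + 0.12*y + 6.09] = 0.12 - 2.48*y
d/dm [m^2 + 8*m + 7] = 2*m + 8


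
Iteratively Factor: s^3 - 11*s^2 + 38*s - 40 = (s - 4)*(s^2 - 7*s + 10) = (s - 4)*(s - 2)*(s - 5)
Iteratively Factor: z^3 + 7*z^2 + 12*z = (z + 3)*(z^2 + 4*z) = (z + 3)*(z + 4)*(z)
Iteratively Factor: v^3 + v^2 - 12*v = (v - 3)*(v^2 + 4*v) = (v - 3)*(v + 4)*(v)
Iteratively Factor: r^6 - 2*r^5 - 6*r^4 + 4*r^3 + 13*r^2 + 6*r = (r - 3)*(r^5 + r^4 - 3*r^3 - 5*r^2 - 2*r) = (r - 3)*(r - 2)*(r^4 + 3*r^3 + 3*r^2 + r) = (r - 3)*(r - 2)*(r + 1)*(r^3 + 2*r^2 + r) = (r - 3)*(r - 2)*(r + 1)^2*(r^2 + r) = (r - 3)*(r - 2)*(r + 1)^3*(r)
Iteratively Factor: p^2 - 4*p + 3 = (p - 3)*(p - 1)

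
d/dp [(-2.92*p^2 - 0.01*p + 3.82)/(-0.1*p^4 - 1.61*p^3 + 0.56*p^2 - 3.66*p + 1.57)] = (-0.584*p^5 - 4.7042*p^4 + 1.4958*p^3 + 29.1434*p^2 - 13.4472*p + 13.9655)/(0.01*p^8 + 0.322*p^7 + 2.4801*p^6 - 1.0712*p^5 + 11.7848*p^4 - 9.1546*p^3 + 15.154*p^2 - 11.4924*p + 2.4649)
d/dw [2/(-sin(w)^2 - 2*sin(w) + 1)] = 4*(sin(w) + 1)*cos(w)/(2*sin(w) - cos(w)^2)^2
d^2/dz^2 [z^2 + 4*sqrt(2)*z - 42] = 2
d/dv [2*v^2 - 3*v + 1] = 4*v - 3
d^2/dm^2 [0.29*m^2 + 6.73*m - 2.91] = 0.580000000000000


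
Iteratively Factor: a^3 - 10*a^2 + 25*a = (a - 5)*(a^2 - 5*a) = a*(a - 5)*(a - 5)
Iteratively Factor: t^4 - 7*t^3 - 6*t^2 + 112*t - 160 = (t - 4)*(t^3 - 3*t^2 - 18*t + 40) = (t - 4)*(t - 2)*(t^2 - t - 20) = (t - 4)*(t - 2)*(t + 4)*(t - 5)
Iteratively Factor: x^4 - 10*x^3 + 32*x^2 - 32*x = (x - 2)*(x^3 - 8*x^2 + 16*x) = (x - 4)*(x - 2)*(x^2 - 4*x) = x*(x - 4)*(x - 2)*(x - 4)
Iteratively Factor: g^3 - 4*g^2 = (g - 4)*(g^2) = g*(g - 4)*(g)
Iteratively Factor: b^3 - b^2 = (b - 1)*(b^2) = b*(b - 1)*(b)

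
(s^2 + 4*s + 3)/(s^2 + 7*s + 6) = (s + 3)/(s + 6)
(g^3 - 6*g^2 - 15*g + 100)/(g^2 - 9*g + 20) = (g^2 - g - 20)/(g - 4)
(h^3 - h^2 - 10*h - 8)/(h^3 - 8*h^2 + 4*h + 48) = (h + 1)/(h - 6)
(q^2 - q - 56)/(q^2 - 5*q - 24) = (q + 7)/(q + 3)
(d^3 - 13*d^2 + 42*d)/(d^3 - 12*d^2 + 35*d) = (d - 6)/(d - 5)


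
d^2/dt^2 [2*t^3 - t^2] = 12*t - 2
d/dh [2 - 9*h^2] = -18*h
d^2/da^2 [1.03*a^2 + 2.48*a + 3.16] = 2.06000000000000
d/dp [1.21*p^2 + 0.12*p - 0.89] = 2.42*p + 0.12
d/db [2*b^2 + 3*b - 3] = 4*b + 3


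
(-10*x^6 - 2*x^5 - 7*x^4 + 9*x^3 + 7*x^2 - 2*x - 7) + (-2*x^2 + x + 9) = -10*x^6 - 2*x^5 - 7*x^4 + 9*x^3 + 5*x^2 - x + 2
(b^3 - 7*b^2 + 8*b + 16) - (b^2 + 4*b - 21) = b^3 - 8*b^2 + 4*b + 37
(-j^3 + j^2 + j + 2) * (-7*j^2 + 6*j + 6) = 7*j^5 - 13*j^4 - 7*j^3 - 2*j^2 + 18*j + 12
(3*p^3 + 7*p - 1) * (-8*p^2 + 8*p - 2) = -24*p^5 + 24*p^4 - 62*p^3 + 64*p^2 - 22*p + 2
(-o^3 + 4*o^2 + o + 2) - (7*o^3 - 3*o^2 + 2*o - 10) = -8*o^3 + 7*o^2 - o + 12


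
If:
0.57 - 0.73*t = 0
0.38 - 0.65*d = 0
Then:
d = 0.58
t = 0.78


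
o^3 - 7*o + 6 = (o - 2)*(o - 1)*(o + 3)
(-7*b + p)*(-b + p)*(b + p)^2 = 7*b^4 + 6*b^3*p - 8*b^2*p^2 - 6*b*p^3 + p^4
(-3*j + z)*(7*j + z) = -21*j^2 + 4*j*z + z^2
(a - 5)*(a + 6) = a^2 + a - 30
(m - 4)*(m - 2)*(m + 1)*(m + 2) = m^4 - 3*m^3 - 8*m^2 + 12*m + 16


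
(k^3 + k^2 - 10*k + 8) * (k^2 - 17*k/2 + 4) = k^5 - 15*k^4/2 - 29*k^3/2 + 97*k^2 - 108*k + 32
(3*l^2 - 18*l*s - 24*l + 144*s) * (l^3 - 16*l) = 3*l^5 - 18*l^4*s - 24*l^4 + 144*l^3*s - 48*l^3 + 288*l^2*s + 384*l^2 - 2304*l*s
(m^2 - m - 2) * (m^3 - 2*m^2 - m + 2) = m^5 - 3*m^4 - m^3 + 7*m^2 - 4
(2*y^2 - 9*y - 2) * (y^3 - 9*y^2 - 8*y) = 2*y^5 - 27*y^4 + 63*y^3 + 90*y^2 + 16*y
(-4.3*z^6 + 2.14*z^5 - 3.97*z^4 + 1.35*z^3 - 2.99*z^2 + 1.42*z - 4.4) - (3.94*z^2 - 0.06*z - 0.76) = -4.3*z^6 + 2.14*z^5 - 3.97*z^4 + 1.35*z^3 - 6.93*z^2 + 1.48*z - 3.64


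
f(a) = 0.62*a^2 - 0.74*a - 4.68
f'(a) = 1.24*a - 0.74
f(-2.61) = 1.47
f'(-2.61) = -3.98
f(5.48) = 9.88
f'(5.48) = 6.06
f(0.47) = -4.89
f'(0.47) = -0.16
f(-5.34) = 16.95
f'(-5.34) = -7.36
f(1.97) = -3.73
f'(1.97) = 1.70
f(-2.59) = 1.40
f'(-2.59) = -3.95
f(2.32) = -3.06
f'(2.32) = 2.14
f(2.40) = -2.88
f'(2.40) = 2.24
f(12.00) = 75.72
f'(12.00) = 14.14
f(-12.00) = 93.48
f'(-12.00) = -15.62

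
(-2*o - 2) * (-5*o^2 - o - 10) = 10*o^3 + 12*o^2 + 22*o + 20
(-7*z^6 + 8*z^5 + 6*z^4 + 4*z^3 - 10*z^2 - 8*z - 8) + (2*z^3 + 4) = -7*z^6 + 8*z^5 + 6*z^4 + 6*z^3 - 10*z^2 - 8*z - 4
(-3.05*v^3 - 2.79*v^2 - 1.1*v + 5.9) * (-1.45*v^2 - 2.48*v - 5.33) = 4.4225*v^5 + 11.6095*v^4 + 24.7707*v^3 + 9.0437*v^2 - 8.769*v - 31.447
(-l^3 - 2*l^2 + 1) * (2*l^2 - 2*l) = -2*l^5 - 2*l^4 + 4*l^3 + 2*l^2 - 2*l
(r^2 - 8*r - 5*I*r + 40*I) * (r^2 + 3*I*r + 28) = r^4 - 8*r^3 - 2*I*r^3 + 43*r^2 + 16*I*r^2 - 344*r - 140*I*r + 1120*I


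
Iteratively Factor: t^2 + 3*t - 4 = (t + 4)*(t - 1)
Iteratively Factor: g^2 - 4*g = (g - 4)*(g)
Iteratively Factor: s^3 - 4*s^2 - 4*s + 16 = (s + 2)*(s^2 - 6*s + 8) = (s - 2)*(s + 2)*(s - 4)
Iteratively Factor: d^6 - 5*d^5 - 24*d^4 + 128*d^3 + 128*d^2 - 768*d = (d - 4)*(d^5 - d^4 - 28*d^3 + 16*d^2 + 192*d) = (d - 4)*(d + 4)*(d^4 - 5*d^3 - 8*d^2 + 48*d) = (d - 4)^2*(d + 4)*(d^3 - d^2 - 12*d) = (d - 4)^3*(d + 4)*(d^2 + 3*d) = d*(d - 4)^3*(d + 4)*(d + 3)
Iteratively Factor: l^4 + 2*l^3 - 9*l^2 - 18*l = (l + 2)*(l^3 - 9*l) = (l + 2)*(l + 3)*(l^2 - 3*l) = l*(l + 2)*(l + 3)*(l - 3)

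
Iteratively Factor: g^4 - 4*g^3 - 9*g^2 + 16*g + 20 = (g - 5)*(g^3 + g^2 - 4*g - 4) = (g - 5)*(g + 2)*(g^2 - g - 2) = (g - 5)*(g - 2)*(g + 2)*(g + 1)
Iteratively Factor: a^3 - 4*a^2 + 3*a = (a - 1)*(a^2 - 3*a) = a*(a - 1)*(a - 3)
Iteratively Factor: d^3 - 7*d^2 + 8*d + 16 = (d - 4)*(d^2 - 3*d - 4) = (d - 4)^2*(d + 1)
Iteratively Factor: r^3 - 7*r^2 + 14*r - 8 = (r - 4)*(r^2 - 3*r + 2) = (r - 4)*(r - 2)*(r - 1)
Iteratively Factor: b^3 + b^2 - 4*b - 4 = (b + 1)*(b^2 - 4) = (b - 2)*(b + 1)*(b + 2)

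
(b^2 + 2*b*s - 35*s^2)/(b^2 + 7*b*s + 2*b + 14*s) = (b - 5*s)/(b + 2)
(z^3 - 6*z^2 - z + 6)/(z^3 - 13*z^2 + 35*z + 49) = (z^2 - 7*z + 6)/(z^2 - 14*z + 49)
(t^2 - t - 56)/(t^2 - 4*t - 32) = (t + 7)/(t + 4)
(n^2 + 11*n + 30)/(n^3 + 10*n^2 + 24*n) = (n + 5)/(n*(n + 4))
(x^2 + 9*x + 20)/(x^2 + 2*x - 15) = (x + 4)/(x - 3)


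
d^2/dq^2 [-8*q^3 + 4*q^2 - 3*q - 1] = 8 - 48*q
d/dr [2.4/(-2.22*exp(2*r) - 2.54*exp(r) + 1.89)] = (10.656*exp(r) + 6.096)*exp(r)/(2.22*exp(2*r) + 2.54*exp(r) - 1.89)^2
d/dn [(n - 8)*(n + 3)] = 2*n - 5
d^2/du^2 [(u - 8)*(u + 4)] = 2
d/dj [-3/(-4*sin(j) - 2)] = -3*cos(j)/(2*sin(j) + 1)^2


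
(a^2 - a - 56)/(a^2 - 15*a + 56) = (a + 7)/(a - 7)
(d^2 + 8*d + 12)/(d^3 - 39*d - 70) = (d + 6)/(d^2 - 2*d - 35)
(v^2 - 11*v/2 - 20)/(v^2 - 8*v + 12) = (v^2 - 11*v/2 - 20)/(v^2 - 8*v + 12)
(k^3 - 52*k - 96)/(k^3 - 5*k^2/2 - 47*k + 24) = 2*(k + 2)/(2*k - 1)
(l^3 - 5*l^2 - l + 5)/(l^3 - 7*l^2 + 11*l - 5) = (l + 1)/(l - 1)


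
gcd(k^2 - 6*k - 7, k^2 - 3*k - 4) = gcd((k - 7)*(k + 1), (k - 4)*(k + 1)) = k + 1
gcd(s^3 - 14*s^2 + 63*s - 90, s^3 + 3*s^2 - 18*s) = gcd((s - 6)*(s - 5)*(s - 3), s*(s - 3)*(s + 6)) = s - 3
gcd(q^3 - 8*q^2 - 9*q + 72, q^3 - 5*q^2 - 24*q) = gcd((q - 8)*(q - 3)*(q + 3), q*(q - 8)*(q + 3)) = q^2 - 5*q - 24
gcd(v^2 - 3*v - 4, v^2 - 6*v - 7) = v + 1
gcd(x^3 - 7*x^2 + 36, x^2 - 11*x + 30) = x - 6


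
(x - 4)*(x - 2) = x^2 - 6*x + 8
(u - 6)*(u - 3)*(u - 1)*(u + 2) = u^4 - 8*u^3 + 7*u^2 + 36*u - 36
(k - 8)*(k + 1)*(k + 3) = k^3 - 4*k^2 - 29*k - 24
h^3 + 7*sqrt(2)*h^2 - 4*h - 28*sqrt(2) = (h - 2)*(h + 2)*(h + 7*sqrt(2))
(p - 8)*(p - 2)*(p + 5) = p^3 - 5*p^2 - 34*p + 80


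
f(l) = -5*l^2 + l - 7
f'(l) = 1 - 10*l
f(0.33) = -7.21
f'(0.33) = -2.30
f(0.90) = -10.15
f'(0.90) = -8.00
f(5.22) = -138.02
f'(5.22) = -51.20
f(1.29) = -14.03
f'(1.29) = -11.90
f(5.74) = -166.00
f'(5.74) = -56.40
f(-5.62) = -170.54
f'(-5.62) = 57.20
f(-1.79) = -24.81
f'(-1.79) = 18.90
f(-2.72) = -46.71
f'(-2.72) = 28.20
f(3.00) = -49.00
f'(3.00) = -29.00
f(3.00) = -49.00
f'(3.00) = -29.00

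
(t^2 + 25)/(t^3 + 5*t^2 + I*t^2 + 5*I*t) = (t^2 + 25)/(t*(t^2 + t*(5 + I) + 5*I))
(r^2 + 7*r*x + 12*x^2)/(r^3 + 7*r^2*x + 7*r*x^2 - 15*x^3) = (-r - 4*x)/(-r^2 - 4*r*x + 5*x^2)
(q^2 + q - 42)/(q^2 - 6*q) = (q + 7)/q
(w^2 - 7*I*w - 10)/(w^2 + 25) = (w - 2*I)/(w + 5*I)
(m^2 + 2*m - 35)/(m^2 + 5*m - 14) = (m - 5)/(m - 2)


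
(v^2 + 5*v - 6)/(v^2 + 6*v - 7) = (v + 6)/(v + 7)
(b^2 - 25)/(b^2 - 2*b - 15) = (b + 5)/(b + 3)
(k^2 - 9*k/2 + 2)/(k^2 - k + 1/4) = 2*(k - 4)/(2*k - 1)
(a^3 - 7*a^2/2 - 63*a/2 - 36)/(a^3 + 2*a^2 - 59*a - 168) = (a + 3/2)/(a + 7)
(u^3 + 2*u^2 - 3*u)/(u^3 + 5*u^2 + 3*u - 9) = u/(u + 3)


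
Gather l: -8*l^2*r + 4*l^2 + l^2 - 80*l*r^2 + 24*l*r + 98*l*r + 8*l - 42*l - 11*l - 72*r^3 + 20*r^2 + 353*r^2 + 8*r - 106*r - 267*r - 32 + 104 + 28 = l^2*(5 - 8*r) + l*(-80*r^2 + 122*r - 45) - 72*r^3 + 373*r^2 - 365*r + 100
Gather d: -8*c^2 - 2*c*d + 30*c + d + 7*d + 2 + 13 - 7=-8*c^2 + 30*c + d*(8 - 2*c) + 8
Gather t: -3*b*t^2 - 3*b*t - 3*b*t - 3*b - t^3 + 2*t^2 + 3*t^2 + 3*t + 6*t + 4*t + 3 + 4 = -3*b - t^3 + t^2*(5 - 3*b) + t*(13 - 6*b) + 7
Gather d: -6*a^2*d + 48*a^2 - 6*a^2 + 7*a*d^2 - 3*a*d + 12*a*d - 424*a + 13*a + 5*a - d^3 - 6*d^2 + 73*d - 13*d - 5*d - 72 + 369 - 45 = 42*a^2 - 406*a - d^3 + d^2*(7*a - 6) + d*(-6*a^2 + 9*a + 55) + 252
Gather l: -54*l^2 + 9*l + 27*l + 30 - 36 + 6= -54*l^2 + 36*l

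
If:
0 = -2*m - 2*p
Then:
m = -p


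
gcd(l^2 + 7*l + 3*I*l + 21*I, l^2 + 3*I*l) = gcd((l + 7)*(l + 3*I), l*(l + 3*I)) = l + 3*I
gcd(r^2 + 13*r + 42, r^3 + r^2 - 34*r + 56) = r + 7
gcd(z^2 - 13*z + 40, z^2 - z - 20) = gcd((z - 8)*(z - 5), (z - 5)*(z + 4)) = z - 5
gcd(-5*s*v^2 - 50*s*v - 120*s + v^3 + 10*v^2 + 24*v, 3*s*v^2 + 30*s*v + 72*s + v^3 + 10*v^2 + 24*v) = v^2 + 10*v + 24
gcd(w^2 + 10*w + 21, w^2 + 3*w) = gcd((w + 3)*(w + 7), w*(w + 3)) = w + 3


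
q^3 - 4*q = q*(q - 2)*(q + 2)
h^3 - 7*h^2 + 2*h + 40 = (h - 5)*(h - 4)*(h + 2)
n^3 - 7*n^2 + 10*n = n*(n - 5)*(n - 2)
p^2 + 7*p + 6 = (p + 1)*(p + 6)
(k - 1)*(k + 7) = k^2 + 6*k - 7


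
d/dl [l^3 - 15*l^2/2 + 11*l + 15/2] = 3*l^2 - 15*l + 11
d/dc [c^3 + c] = 3*c^2 + 1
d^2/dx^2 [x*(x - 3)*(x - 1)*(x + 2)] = 12*x^2 - 12*x - 10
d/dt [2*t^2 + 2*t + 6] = 4*t + 2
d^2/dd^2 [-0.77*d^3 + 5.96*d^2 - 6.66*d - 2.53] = 11.92 - 4.62*d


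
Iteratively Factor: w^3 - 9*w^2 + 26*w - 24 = (w - 2)*(w^2 - 7*w + 12) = (w - 3)*(w - 2)*(w - 4)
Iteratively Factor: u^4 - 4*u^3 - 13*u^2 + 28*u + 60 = (u + 2)*(u^3 - 6*u^2 - u + 30) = (u - 5)*(u + 2)*(u^2 - u - 6) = (u - 5)*(u + 2)^2*(u - 3)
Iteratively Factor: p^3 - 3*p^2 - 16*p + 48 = (p + 4)*(p^2 - 7*p + 12) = (p - 4)*(p + 4)*(p - 3)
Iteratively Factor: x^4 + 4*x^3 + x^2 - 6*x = (x + 3)*(x^3 + x^2 - 2*x) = (x + 2)*(x + 3)*(x^2 - x) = x*(x + 2)*(x + 3)*(x - 1)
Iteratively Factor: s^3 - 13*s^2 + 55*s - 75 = (s - 5)*(s^2 - 8*s + 15) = (s - 5)^2*(s - 3)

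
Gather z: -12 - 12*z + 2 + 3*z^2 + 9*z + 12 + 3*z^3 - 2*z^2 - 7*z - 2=3*z^3 + z^2 - 10*z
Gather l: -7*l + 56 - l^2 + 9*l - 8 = -l^2 + 2*l + 48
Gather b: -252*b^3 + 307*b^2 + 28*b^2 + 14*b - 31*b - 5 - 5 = -252*b^3 + 335*b^2 - 17*b - 10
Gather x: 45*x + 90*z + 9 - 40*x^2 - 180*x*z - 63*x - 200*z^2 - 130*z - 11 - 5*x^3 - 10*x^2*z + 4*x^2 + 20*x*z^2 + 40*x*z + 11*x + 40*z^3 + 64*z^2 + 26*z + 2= -5*x^3 + x^2*(-10*z - 36) + x*(20*z^2 - 140*z - 7) + 40*z^3 - 136*z^2 - 14*z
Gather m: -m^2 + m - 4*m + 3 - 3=-m^2 - 3*m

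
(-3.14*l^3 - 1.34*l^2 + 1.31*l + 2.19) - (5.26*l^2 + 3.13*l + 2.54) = -3.14*l^3 - 6.6*l^2 - 1.82*l - 0.35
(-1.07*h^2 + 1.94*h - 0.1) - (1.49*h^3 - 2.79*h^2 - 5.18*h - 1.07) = -1.49*h^3 + 1.72*h^2 + 7.12*h + 0.97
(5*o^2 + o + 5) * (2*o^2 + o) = 10*o^4 + 7*o^3 + 11*o^2 + 5*o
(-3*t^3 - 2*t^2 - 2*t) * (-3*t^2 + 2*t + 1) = 9*t^5 - t^3 - 6*t^2 - 2*t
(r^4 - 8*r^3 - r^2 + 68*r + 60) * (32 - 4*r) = -4*r^5 + 64*r^4 - 252*r^3 - 304*r^2 + 1936*r + 1920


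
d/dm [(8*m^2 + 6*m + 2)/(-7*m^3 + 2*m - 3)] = 2*(28*m^4 + 42*m^3 + 29*m^2 - 24*m - 11)/(49*m^6 - 28*m^4 + 42*m^3 + 4*m^2 - 12*m + 9)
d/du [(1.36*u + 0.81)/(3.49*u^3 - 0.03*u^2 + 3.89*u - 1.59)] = (-9.4928*u^3 - 8.4399*u^2 + 0.0486000000000004*u - 5.3133)/(12.1801*u^6 - 0.2094*u^5 + 27.1531*u^4 - 11.3316*u^3 + 15.2275*u^2 - 12.3702*u + 2.5281)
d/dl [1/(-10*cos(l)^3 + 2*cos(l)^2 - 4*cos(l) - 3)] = 2*(-15*cos(l)^2 + 2*cos(l) - 2)*sin(l)/(10*cos(l)^3 - 2*cos(l)^2 + 4*cos(l) + 3)^2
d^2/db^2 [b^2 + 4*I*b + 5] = 2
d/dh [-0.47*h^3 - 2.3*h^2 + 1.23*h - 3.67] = -1.41*h^2 - 4.6*h + 1.23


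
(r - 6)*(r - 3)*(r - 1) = r^3 - 10*r^2 + 27*r - 18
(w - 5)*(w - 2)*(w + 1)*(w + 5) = w^4 - w^3 - 27*w^2 + 25*w + 50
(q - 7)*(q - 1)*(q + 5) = q^3 - 3*q^2 - 33*q + 35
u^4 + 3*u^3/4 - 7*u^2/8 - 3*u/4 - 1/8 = (u - 1)*(u + 1/4)*(u + 1/2)*(u + 1)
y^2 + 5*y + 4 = (y + 1)*(y + 4)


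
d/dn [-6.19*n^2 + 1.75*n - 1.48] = 1.75 - 12.38*n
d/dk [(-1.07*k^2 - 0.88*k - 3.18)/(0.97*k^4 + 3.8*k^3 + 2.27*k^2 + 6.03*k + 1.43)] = (2.0758*k^5 + 6.6268*k^4 + 19.0264*k^3 + 31.7975*k^2 + 11.377*k + 17.917)/(0.9409*k^8 + 7.372*k^7 + 18.8438*k^6 + 28.9502*k^5 + 53.7551*k^4 + 38.2442*k^3 + 42.8531*k^2 + 17.2458*k + 2.0449)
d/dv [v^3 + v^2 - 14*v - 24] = 3*v^2 + 2*v - 14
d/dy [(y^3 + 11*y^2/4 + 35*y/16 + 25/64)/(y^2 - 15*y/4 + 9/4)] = (256*y^4 - 1920*y^3 - 1472*y^2 + 2968*y + 1635)/(16*(16*y^4 - 120*y^3 + 297*y^2 - 270*y + 81))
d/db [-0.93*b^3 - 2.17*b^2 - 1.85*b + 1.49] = -2.79*b^2 - 4.34*b - 1.85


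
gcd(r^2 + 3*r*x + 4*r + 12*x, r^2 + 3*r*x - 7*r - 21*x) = r + 3*x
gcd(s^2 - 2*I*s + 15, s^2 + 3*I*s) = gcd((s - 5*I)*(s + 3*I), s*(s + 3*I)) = s + 3*I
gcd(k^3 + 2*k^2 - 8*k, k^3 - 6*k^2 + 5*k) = k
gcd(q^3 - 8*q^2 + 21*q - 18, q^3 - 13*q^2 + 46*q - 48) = q^2 - 5*q + 6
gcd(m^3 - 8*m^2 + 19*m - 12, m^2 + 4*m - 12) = 1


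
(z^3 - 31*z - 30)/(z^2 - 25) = (z^2 - 5*z - 6)/(z - 5)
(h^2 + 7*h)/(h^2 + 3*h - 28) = h/(h - 4)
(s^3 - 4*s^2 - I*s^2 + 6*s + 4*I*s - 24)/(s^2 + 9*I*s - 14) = (s^2 - s*(4 + 3*I) + 12*I)/(s + 7*I)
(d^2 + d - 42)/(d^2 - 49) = (d - 6)/(d - 7)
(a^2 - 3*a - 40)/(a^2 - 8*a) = (a + 5)/a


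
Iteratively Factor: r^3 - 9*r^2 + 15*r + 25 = (r - 5)*(r^2 - 4*r - 5) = (r - 5)*(r + 1)*(r - 5)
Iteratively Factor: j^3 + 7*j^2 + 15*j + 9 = (j + 1)*(j^2 + 6*j + 9) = (j + 1)*(j + 3)*(j + 3)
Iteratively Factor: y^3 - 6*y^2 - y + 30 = (y - 5)*(y^2 - y - 6) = (y - 5)*(y + 2)*(y - 3)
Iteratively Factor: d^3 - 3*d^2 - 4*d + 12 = (d - 3)*(d^2 - 4) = (d - 3)*(d - 2)*(d + 2)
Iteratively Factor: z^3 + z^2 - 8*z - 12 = (z + 2)*(z^2 - z - 6) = (z - 3)*(z + 2)*(z + 2)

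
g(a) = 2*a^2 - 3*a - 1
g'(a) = 4*a - 3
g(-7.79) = 143.74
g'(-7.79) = -34.16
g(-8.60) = 172.72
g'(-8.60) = -37.40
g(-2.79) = 22.94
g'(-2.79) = -14.16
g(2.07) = 1.36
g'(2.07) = 5.28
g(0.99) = -2.01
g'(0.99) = 0.96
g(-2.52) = 19.26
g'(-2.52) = -13.08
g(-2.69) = 21.54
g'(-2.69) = -13.76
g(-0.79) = 2.62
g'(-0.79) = -6.16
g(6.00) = 53.00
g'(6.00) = 21.00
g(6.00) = 53.00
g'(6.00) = 21.00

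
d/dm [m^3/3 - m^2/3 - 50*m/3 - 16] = m^2 - 2*m/3 - 50/3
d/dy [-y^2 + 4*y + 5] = 4 - 2*y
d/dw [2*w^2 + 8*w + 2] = 4*w + 8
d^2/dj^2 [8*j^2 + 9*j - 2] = 16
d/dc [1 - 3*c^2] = -6*c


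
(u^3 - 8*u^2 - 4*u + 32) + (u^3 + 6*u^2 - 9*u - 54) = 2*u^3 - 2*u^2 - 13*u - 22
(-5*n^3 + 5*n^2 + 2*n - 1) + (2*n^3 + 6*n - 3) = -3*n^3 + 5*n^2 + 8*n - 4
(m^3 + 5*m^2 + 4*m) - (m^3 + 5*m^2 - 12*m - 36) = 16*m + 36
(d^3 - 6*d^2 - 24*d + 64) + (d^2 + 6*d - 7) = d^3 - 5*d^2 - 18*d + 57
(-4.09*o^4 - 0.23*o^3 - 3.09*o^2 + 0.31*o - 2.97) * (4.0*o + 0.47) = -16.36*o^5 - 2.8423*o^4 - 12.4681*o^3 - 0.2123*o^2 - 11.7343*o - 1.3959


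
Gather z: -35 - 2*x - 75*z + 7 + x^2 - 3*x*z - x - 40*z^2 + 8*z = x^2 - 3*x - 40*z^2 + z*(-3*x - 67) - 28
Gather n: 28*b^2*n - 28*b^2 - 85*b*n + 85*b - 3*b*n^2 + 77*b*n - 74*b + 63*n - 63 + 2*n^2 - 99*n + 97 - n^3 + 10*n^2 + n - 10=-28*b^2 + 11*b - n^3 + n^2*(12 - 3*b) + n*(28*b^2 - 8*b - 35) + 24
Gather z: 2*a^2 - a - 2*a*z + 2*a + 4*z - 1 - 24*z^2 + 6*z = 2*a^2 + a - 24*z^2 + z*(10 - 2*a) - 1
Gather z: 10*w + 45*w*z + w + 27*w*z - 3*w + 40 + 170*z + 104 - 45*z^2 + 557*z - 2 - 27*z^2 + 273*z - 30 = 8*w - 72*z^2 + z*(72*w + 1000) + 112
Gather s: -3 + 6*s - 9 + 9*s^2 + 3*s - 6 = 9*s^2 + 9*s - 18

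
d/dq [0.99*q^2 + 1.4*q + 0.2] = 1.98*q + 1.4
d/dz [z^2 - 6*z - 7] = 2*z - 6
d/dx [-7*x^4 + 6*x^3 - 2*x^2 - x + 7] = -28*x^3 + 18*x^2 - 4*x - 1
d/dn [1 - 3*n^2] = -6*n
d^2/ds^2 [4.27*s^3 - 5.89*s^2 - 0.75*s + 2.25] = 25.62*s - 11.78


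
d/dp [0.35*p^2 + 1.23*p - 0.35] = 0.7*p + 1.23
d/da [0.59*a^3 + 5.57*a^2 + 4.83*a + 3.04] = 1.77*a^2 + 11.14*a + 4.83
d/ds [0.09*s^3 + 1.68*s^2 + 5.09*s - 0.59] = 0.27*s^2 + 3.36*s + 5.09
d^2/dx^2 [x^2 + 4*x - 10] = 2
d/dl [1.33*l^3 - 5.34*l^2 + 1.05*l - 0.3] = 3.99*l^2 - 10.68*l + 1.05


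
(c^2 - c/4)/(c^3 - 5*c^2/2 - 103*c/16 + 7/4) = 4*c/(4*c^2 - 9*c - 28)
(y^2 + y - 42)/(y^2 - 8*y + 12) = (y + 7)/(y - 2)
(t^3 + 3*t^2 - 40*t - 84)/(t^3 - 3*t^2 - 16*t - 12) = (t + 7)/(t + 1)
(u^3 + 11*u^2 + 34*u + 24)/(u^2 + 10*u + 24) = u + 1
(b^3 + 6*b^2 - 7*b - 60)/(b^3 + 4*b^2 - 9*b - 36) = (b + 5)/(b + 3)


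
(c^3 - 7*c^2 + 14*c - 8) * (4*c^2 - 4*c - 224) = 4*c^5 - 32*c^4 - 140*c^3 + 1480*c^2 - 3104*c + 1792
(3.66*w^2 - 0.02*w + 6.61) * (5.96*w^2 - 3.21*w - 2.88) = 21.8136*w^4 - 11.8678*w^3 + 28.919*w^2 - 21.1605*w - 19.0368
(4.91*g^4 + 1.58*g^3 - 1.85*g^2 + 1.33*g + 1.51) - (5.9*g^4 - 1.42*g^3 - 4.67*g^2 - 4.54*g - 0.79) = -0.99*g^4 + 3.0*g^3 + 2.82*g^2 + 5.87*g + 2.3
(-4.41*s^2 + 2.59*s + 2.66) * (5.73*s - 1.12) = -25.2693*s^3 + 19.7799*s^2 + 12.341*s - 2.9792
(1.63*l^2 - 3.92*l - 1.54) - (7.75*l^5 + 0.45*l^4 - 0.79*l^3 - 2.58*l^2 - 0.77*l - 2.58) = -7.75*l^5 - 0.45*l^4 + 0.79*l^3 + 4.21*l^2 - 3.15*l + 1.04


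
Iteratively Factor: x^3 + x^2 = (x)*(x^2 + x) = x^2*(x + 1)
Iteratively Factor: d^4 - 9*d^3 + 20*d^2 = (d)*(d^3 - 9*d^2 + 20*d) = d^2*(d^2 - 9*d + 20) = d^2*(d - 5)*(d - 4)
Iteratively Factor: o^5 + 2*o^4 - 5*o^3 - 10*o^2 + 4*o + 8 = (o + 2)*(o^4 - 5*o^2 + 4) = (o + 1)*(o + 2)*(o^3 - o^2 - 4*o + 4) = (o - 2)*(o + 1)*(o + 2)*(o^2 + o - 2) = (o - 2)*(o - 1)*(o + 1)*(o + 2)*(o + 2)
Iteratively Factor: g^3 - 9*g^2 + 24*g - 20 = (g - 5)*(g^2 - 4*g + 4) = (g - 5)*(g - 2)*(g - 2)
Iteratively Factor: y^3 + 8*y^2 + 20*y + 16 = (y + 2)*(y^2 + 6*y + 8) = (y + 2)*(y + 4)*(y + 2)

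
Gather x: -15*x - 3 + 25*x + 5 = 10*x + 2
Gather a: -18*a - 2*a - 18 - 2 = -20*a - 20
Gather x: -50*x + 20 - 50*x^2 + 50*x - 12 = 8 - 50*x^2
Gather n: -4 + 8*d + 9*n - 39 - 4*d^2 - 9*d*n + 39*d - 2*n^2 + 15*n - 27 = -4*d^2 + 47*d - 2*n^2 + n*(24 - 9*d) - 70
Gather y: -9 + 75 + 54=120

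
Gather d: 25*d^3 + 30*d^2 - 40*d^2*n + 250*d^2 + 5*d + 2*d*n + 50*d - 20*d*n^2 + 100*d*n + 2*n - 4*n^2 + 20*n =25*d^3 + d^2*(280 - 40*n) + d*(-20*n^2 + 102*n + 55) - 4*n^2 + 22*n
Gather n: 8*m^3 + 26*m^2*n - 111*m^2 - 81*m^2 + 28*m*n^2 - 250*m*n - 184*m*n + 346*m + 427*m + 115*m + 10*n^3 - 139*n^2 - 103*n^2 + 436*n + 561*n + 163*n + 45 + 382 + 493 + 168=8*m^3 - 192*m^2 + 888*m + 10*n^3 + n^2*(28*m - 242) + n*(26*m^2 - 434*m + 1160) + 1088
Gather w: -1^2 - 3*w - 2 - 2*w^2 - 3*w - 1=-2*w^2 - 6*w - 4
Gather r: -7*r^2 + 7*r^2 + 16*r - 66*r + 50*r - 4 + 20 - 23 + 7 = 0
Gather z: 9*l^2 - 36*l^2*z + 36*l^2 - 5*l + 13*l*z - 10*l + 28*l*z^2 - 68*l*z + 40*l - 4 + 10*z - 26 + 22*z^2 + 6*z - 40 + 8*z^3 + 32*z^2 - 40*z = 45*l^2 + 25*l + 8*z^3 + z^2*(28*l + 54) + z*(-36*l^2 - 55*l - 24) - 70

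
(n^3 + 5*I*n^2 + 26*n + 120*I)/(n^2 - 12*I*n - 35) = (n^2 + 10*I*n - 24)/(n - 7*I)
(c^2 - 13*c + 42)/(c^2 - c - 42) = (c - 6)/(c + 6)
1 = 1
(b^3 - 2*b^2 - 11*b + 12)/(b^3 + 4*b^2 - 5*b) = (b^2 - b - 12)/(b*(b + 5))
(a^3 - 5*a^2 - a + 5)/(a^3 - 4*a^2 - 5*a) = (a - 1)/a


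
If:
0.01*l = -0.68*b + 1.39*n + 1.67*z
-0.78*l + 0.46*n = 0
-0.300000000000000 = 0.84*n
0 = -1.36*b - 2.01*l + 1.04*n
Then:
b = 0.04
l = -0.21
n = -0.36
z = 0.31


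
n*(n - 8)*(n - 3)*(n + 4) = n^4 - 7*n^3 - 20*n^2 + 96*n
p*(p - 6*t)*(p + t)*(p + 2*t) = p^4 - 3*p^3*t - 16*p^2*t^2 - 12*p*t^3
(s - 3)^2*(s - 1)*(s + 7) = s^4 - 34*s^2 + 96*s - 63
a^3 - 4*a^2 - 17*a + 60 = (a - 5)*(a - 3)*(a + 4)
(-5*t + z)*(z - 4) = -5*t*z + 20*t + z^2 - 4*z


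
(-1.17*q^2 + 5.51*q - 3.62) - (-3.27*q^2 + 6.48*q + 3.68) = 2.1*q^2 - 0.970000000000001*q - 7.3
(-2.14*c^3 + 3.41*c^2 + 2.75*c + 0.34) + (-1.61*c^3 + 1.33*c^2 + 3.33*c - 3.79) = -3.75*c^3 + 4.74*c^2 + 6.08*c - 3.45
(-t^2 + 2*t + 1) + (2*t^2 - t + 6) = t^2 + t + 7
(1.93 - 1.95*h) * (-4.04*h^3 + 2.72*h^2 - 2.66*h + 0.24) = 7.878*h^4 - 13.1012*h^3 + 10.4366*h^2 - 5.6018*h + 0.4632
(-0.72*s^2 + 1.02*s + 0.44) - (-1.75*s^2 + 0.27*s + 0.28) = 1.03*s^2 + 0.75*s + 0.16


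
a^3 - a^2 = a^2*(a - 1)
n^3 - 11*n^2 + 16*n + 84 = (n - 7)*(n - 6)*(n + 2)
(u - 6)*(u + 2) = u^2 - 4*u - 12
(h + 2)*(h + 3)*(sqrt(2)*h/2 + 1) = sqrt(2)*h^3/2 + h^2 + 5*sqrt(2)*h^2/2 + 3*sqrt(2)*h + 5*h + 6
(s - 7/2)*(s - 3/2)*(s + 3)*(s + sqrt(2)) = s^4 - 2*s^3 + sqrt(2)*s^3 - 39*s^2/4 - 2*sqrt(2)*s^2 - 39*sqrt(2)*s/4 + 63*s/4 + 63*sqrt(2)/4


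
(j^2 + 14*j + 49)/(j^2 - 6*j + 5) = (j^2 + 14*j + 49)/(j^2 - 6*j + 5)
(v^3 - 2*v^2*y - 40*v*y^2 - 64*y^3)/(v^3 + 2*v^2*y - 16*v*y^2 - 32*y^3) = (-v + 8*y)/(-v + 4*y)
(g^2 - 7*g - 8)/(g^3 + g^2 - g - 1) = (g - 8)/(g^2 - 1)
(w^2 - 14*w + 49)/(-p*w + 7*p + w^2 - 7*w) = (7 - w)/(p - w)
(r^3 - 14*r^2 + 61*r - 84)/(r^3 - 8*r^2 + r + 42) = (r - 4)/(r + 2)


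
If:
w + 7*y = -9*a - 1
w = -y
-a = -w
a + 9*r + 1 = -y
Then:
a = -1/3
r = -1/9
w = -1/3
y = 1/3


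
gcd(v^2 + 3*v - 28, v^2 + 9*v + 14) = v + 7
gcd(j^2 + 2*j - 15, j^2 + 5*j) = j + 5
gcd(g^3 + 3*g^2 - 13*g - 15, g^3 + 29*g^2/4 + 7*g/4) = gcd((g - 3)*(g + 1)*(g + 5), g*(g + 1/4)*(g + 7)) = 1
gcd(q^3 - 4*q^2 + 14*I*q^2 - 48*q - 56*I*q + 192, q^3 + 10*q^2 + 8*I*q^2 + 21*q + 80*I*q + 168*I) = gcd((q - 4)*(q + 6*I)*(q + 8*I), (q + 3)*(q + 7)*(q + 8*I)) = q + 8*I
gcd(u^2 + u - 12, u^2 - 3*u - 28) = u + 4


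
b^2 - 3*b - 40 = (b - 8)*(b + 5)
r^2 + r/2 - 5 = (r - 2)*(r + 5/2)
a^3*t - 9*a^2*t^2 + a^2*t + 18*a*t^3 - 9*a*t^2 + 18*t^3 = (a - 6*t)*(a - 3*t)*(a*t + t)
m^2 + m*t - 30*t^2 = (m - 5*t)*(m + 6*t)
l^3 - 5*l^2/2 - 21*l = l*(l - 6)*(l + 7/2)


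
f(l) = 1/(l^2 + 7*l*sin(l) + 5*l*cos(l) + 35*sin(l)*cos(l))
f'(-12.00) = 0.01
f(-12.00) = 0.02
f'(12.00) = -0.00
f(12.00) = 0.01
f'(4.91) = -0.02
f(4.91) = -0.09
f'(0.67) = -0.04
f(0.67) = 0.04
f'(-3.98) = -0.29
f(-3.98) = -0.11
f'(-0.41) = -0.12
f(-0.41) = -0.07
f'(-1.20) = 1.86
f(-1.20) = -0.21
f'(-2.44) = 0.00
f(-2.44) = 0.02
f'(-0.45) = -0.09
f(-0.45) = -0.07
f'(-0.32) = -0.22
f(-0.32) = -0.09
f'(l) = (5*l*sin(l) - 7*l*cos(l) - 2*l + 35*sin(l)^2 - 7*sin(l) - 35*cos(l)^2 - 5*cos(l))/(l^2 + 7*l*sin(l) + 5*l*cos(l) + 35*sin(l)*cos(l))^2 = (5*l*sin(l) - 7*l*cos(l) - 2*l - 7*sin(l) - 5*cos(l) - 35*cos(2*l))/((l + 7*sin(l))^2*(l + 5*cos(l))^2)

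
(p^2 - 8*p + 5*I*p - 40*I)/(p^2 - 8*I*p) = (p^2 + p*(-8 + 5*I) - 40*I)/(p*(p - 8*I))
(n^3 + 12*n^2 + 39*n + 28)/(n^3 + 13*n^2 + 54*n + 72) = (n^2 + 8*n + 7)/(n^2 + 9*n + 18)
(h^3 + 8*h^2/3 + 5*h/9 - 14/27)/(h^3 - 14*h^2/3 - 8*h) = (-27*h^3 - 72*h^2 - 15*h + 14)/(9*h*(-3*h^2 + 14*h + 24))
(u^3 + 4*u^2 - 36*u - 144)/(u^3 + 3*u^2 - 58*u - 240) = (u^2 - 2*u - 24)/(u^2 - 3*u - 40)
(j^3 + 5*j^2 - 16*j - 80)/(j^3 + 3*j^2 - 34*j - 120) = (j - 4)/(j - 6)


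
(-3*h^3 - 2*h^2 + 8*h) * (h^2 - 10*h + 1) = -3*h^5 + 28*h^4 + 25*h^3 - 82*h^2 + 8*h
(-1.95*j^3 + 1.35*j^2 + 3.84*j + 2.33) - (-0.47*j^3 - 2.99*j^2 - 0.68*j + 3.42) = -1.48*j^3 + 4.34*j^2 + 4.52*j - 1.09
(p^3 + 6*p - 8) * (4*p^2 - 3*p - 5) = 4*p^5 - 3*p^4 + 19*p^3 - 50*p^2 - 6*p + 40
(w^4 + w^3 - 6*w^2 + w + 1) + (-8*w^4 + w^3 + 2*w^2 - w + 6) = -7*w^4 + 2*w^3 - 4*w^2 + 7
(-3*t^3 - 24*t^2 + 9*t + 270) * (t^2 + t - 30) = -3*t^5 - 27*t^4 + 75*t^3 + 999*t^2 - 8100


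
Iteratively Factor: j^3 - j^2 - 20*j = (j - 5)*(j^2 + 4*j) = (j - 5)*(j + 4)*(j)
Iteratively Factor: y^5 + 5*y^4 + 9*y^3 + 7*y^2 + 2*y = (y)*(y^4 + 5*y^3 + 9*y^2 + 7*y + 2) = y*(y + 2)*(y^3 + 3*y^2 + 3*y + 1) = y*(y + 1)*(y + 2)*(y^2 + 2*y + 1) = y*(y + 1)^2*(y + 2)*(y + 1)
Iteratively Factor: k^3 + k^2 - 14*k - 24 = (k + 3)*(k^2 - 2*k - 8) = (k + 2)*(k + 3)*(k - 4)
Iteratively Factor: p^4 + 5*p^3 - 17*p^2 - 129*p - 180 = (p - 5)*(p^3 + 10*p^2 + 33*p + 36) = (p - 5)*(p + 3)*(p^2 + 7*p + 12) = (p - 5)*(p + 3)*(p + 4)*(p + 3)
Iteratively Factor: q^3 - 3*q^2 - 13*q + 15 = (q - 5)*(q^2 + 2*q - 3) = (q - 5)*(q - 1)*(q + 3)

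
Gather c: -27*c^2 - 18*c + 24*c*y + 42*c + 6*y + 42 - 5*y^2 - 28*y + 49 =-27*c^2 + c*(24*y + 24) - 5*y^2 - 22*y + 91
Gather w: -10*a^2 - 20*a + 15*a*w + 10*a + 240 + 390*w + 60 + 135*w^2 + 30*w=-10*a^2 - 10*a + 135*w^2 + w*(15*a + 420) + 300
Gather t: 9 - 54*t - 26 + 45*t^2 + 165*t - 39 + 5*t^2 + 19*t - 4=50*t^2 + 130*t - 60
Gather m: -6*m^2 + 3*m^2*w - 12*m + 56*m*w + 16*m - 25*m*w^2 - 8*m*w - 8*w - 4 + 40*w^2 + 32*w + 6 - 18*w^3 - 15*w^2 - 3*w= m^2*(3*w - 6) + m*(-25*w^2 + 48*w + 4) - 18*w^3 + 25*w^2 + 21*w + 2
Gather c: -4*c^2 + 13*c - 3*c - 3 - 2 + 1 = -4*c^2 + 10*c - 4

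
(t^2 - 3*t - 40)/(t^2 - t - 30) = (t - 8)/(t - 6)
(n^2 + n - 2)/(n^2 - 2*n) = (n^2 + n - 2)/(n*(n - 2))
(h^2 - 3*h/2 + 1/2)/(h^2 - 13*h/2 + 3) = (h - 1)/(h - 6)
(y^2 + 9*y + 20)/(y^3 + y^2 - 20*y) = (y + 4)/(y*(y - 4))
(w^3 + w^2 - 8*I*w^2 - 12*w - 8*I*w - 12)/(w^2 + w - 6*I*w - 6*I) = w - 2*I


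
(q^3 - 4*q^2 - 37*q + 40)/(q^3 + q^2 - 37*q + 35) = (q^2 - 3*q - 40)/(q^2 + 2*q - 35)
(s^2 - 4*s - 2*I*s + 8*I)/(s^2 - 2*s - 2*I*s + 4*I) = (s - 4)/(s - 2)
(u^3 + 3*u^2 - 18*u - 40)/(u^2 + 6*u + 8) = (u^2 + u - 20)/(u + 4)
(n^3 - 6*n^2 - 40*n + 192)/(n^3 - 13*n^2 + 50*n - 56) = (n^2 - 2*n - 48)/(n^2 - 9*n + 14)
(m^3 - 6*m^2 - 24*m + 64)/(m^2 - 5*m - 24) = (m^2 + 2*m - 8)/(m + 3)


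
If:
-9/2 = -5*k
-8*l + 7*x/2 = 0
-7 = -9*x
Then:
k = 9/10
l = 49/144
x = 7/9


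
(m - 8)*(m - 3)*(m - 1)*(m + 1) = m^4 - 11*m^3 + 23*m^2 + 11*m - 24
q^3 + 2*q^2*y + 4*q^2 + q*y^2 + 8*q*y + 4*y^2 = (q + 4)*(q + y)^2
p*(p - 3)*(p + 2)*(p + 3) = p^4 + 2*p^3 - 9*p^2 - 18*p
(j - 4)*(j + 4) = j^2 - 16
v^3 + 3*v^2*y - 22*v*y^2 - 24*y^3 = (v - 4*y)*(v + y)*(v + 6*y)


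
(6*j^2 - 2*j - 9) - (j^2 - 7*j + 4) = 5*j^2 + 5*j - 13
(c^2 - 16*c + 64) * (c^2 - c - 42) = c^4 - 17*c^3 + 38*c^2 + 608*c - 2688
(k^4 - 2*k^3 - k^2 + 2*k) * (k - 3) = k^5 - 5*k^4 + 5*k^3 + 5*k^2 - 6*k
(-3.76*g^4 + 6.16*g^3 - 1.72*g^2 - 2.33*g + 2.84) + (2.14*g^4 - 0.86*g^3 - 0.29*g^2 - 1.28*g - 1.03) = -1.62*g^4 + 5.3*g^3 - 2.01*g^2 - 3.61*g + 1.81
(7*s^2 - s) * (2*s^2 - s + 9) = 14*s^4 - 9*s^3 + 64*s^2 - 9*s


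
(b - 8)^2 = b^2 - 16*b + 64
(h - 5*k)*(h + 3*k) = h^2 - 2*h*k - 15*k^2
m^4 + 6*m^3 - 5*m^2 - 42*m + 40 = (m - 2)*(m - 1)*(m + 4)*(m + 5)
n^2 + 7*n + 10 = (n + 2)*(n + 5)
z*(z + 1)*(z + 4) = z^3 + 5*z^2 + 4*z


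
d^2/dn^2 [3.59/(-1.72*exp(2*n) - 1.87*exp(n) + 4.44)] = (-3.59*(3.44*exp(n) + 1.87)*(6.88*exp(n) + 3.74)*exp(n) + (24.6992*exp(n) + 6.7133)*(1.72*exp(2*n) + 1.87*exp(n) - 4.44))*exp(n)/(1.72*exp(2*n) + 1.87*exp(n) - 4.44)^3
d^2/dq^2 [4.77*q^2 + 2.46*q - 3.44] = 9.54000000000000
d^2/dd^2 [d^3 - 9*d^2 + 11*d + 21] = 6*d - 18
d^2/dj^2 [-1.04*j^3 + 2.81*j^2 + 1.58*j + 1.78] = 5.62 - 6.24*j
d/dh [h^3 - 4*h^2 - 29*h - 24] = 3*h^2 - 8*h - 29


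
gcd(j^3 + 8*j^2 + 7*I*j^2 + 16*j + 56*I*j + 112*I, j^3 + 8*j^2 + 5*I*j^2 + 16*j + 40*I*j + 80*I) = j^2 + 8*j + 16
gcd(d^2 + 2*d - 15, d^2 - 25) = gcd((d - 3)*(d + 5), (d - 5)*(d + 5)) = d + 5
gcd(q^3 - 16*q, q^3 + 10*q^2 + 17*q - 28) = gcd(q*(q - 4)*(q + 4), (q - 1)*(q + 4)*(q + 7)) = q + 4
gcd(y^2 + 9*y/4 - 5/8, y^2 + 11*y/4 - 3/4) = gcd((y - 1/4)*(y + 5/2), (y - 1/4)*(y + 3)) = y - 1/4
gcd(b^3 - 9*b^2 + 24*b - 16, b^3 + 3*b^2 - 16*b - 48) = b - 4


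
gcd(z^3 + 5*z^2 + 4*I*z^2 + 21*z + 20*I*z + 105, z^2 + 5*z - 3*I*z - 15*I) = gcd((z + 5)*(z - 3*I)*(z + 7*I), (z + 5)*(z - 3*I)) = z^2 + z*(5 - 3*I) - 15*I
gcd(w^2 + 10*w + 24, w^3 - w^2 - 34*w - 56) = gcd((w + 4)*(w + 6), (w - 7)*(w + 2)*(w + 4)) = w + 4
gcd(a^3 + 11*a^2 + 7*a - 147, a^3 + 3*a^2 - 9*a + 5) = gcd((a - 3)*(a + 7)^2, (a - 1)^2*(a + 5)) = 1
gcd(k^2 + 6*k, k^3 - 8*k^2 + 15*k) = k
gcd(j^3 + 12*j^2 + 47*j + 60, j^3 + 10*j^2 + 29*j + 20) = j^2 + 9*j + 20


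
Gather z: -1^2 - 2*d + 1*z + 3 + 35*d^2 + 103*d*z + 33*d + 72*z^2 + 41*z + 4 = 35*d^2 + 31*d + 72*z^2 + z*(103*d + 42) + 6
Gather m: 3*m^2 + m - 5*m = 3*m^2 - 4*m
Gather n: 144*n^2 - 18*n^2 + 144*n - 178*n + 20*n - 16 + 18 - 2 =126*n^2 - 14*n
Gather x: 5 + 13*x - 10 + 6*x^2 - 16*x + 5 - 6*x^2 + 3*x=0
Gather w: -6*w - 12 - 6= -6*w - 18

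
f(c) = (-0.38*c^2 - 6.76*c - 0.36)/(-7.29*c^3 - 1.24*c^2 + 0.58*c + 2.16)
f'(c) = (-0.76*c - 6.76)/(-7.29*c^3 - 1.24*c^2 + 0.58*c + 2.16) + (-0.38*c^2 - 6.76*c - 0.36)*(21.87*c^2 + 2.48*c - 0.58)/(-7.29*c^3 - 1.24*c^2 + 0.58*c + 2.16)^2 = (-2.7702*c^4 - 98.5608*c^3 - 16.476*c^2 - 2.5344*c - 14.3928)/(53.1441*c^6 + 18.0792*c^5 - 6.9188*c^4 - 32.9312*c^3 - 5.0204*c^2 + 2.5056*c + 4.6656)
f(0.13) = -0.57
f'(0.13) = -3.15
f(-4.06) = 0.04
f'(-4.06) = 0.03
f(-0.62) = 1.20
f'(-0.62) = 0.42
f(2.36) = 0.19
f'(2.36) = -0.15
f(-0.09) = 0.12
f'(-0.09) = -3.22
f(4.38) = 0.06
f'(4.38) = -0.02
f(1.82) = 0.31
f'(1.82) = -0.35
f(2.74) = 0.14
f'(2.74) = -0.10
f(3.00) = 0.12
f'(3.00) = -0.07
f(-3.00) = 0.09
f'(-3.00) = 0.07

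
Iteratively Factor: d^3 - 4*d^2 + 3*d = (d - 3)*(d^2 - d) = d*(d - 3)*(d - 1)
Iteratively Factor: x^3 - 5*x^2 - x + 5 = (x - 5)*(x^2 - 1) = (x - 5)*(x - 1)*(x + 1)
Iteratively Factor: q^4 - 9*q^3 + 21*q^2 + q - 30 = (q - 3)*(q^3 - 6*q^2 + 3*q + 10) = (q - 5)*(q - 3)*(q^2 - q - 2) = (q - 5)*(q - 3)*(q + 1)*(q - 2)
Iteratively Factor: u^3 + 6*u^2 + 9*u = (u + 3)*(u^2 + 3*u) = u*(u + 3)*(u + 3)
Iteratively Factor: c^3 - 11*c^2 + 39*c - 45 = (c - 5)*(c^2 - 6*c + 9) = (c - 5)*(c - 3)*(c - 3)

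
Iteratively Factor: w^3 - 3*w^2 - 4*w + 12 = (w + 2)*(w^2 - 5*w + 6) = (w - 2)*(w + 2)*(w - 3)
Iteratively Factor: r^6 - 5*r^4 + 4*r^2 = (r - 2)*(r^5 + 2*r^4 - r^3 - 2*r^2) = r*(r - 2)*(r^4 + 2*r^3 - r^2 - 2*r) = r*(r - 2)*(r - 1)*(r^3 + 3*r^2 + 2*r) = r^2*(r - 2)*(r - 1)*(r^2 + 3*r + 2) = r^2*(r - 2)*(r - 1)*(r + 2)*(r + 1)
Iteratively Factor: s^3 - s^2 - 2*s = (s - 2)*(s^2 + s) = s*(s - 2)*(s + 1)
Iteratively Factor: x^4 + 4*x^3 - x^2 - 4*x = (x - 1)*(x^3 + 5*x^2 + 4*x) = x*(x - 1)*(x^2 + 5*x + 4) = x*(x - 1)*(x + 1)*(x + 4)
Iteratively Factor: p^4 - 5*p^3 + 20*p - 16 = (p - 4)*(p^3 - p^2 - 4*p + 4) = (p - 4)*(p + 2)*(p^2 - 3*p + 2) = (p - 4)*(p - 2)*(p + 2)*(p - 1)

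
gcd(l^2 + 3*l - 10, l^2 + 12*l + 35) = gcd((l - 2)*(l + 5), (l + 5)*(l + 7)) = l + 5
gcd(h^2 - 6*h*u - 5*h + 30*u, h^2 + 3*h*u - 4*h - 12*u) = 1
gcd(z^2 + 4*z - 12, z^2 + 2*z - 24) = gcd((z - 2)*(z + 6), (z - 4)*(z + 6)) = z + 6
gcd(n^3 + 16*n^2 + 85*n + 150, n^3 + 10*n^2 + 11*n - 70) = n + 5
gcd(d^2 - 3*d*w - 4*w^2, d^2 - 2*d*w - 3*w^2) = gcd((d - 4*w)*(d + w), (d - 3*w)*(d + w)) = d + w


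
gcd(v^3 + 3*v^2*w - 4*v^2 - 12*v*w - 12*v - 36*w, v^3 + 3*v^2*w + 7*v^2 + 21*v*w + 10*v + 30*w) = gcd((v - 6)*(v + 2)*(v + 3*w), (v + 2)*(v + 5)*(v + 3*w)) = v^2 + 3*v*w + 2*v + 6*w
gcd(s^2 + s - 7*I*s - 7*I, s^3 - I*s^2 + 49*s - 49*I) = s - 7*I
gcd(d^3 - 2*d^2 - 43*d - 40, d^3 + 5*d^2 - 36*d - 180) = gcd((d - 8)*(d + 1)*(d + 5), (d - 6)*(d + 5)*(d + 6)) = d + 5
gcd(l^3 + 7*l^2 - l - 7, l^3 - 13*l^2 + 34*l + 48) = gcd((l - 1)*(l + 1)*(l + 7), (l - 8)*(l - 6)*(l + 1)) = l + 1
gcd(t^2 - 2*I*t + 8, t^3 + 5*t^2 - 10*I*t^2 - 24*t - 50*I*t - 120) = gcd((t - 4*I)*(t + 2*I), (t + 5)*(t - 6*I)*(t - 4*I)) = t - 4*I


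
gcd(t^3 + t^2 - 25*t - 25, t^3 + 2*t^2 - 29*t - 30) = t^2 - 4*t - 5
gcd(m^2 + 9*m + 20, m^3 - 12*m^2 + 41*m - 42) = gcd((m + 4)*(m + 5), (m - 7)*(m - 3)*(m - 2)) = 1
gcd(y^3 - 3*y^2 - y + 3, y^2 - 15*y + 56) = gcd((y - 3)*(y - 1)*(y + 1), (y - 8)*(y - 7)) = 1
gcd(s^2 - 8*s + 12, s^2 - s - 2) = s - 2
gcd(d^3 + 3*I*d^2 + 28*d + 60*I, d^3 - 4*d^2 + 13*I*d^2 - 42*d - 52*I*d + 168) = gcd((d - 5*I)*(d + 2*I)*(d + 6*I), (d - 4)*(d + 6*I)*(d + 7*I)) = d + 6*I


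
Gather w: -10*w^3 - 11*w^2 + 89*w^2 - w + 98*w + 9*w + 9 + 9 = -10*w^3 + 78*w^2 + 106*w + 18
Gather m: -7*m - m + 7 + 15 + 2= 24 - 8*m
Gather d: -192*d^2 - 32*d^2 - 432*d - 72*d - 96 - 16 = -224*d^2 - 504*d - 112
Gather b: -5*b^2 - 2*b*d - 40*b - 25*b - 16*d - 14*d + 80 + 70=-5*b^2 + b*(-2*d - 65) - 30*d + 150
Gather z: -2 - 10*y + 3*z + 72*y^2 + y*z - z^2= 72*y^2 - 10*y - z^2 + z*(y + 3) - 2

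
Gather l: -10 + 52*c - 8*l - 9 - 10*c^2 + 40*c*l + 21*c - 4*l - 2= -10*c^2 + 73*c + l*(40*c - 12) - 21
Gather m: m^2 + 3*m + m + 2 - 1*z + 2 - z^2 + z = m^2 + 4*m - z^2 + 4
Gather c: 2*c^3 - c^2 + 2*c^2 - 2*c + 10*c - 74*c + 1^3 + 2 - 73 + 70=2*c^3 + c^2 - 66*c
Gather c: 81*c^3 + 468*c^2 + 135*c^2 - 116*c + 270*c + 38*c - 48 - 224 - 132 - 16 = 81*c^3 + 603*c^2 + 192*c - 420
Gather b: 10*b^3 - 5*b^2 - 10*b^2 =10*b^3 - 15*b^2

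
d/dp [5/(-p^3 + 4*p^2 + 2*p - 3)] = 5*(3*p^2 - 8*p - 2)/(p^3 - 4*p^2 - 2*p + 3)^2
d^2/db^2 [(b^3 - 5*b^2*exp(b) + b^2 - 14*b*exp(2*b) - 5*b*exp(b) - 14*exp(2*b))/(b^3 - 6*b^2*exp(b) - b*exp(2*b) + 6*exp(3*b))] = (b^8*exp(b) - 46*b^7*exp(2*b) - b^7*exp(b) + 186*b^6*exp(3*b) + 46*b^6*exp(2*b) - 2*b^6*exp(b) + 2*b^6 - 208*b^5*exp(4*b) - 186*b^5*exp(3*b) + 78*b^5*exp(2*b) - 30*b^5*exp(b) + 385*b^4*exp(5*b) + 208*b^4*exp(4*b) - 402*b^4*exp(3*b) + 18*b^4*exp(2*b) - 2610*b^3*exp(6*b) - 385*b^3*exp(5*b) + 482*b^3*exp(4*b) + 878*b^3*exp(3*b) - 804*b^2*exp(7*b) + 2610*b^2*exp(6*b) + 108*b^2*exp(5*b) - 2364*b^2*exp(4*b) - 504*b*exp(8*b) + 804*b*exp(7*b) + 2808*b*exp(6*b) - 1080*b*exp(5*b) + 504*exp(8*b) + 528*exp(7*b) - 1024*exp(6*b))/(b^9 - 18*b^8*exp(b) + 105*b^7*exp(2*b) - 162*b^6*exp(3*b) - 321*b^5*exp(4*b) + 594*b^4*exp(5*b) + 323*b^3*exp(6*b) - 630*b^2*exp(7*b) - 108*b*exp(8*b) + 216*exp(9*b))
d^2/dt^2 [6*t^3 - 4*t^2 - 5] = 36*t - 8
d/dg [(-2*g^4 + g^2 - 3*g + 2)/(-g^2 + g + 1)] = (4*g^5 - 6*g^4 - 8*g^3 - 2*g^2 + 6*g - 5)/(g^4 - 2*g^3 - g^2 + 2*g + 1)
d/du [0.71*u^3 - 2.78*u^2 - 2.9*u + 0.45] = 2.13*u^2 - 5.56*u - 2.9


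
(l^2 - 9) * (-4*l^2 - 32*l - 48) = -4*l^4 - 32*l^3 - 12*l^2 + 288*l + 432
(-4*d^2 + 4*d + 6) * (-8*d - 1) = 32*d^3 - 28*d^2 - 52*d - 6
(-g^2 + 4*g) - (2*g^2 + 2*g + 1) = -3*g^2 + 2*g - 1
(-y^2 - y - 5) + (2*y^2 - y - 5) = y^2 - 2*y - 10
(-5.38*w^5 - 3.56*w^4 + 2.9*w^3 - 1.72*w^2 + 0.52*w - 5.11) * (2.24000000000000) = -12.0512*w^5 - 7.9744*w^4 + 6.496*w^3 - 3.8528*w^2 + 1.1648*w - 11.4464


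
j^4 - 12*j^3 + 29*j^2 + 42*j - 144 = (j - 8)*(j - 3)^2*(j + 2)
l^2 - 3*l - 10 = (l - 5)*(l + 2)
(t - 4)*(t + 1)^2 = t^3 - 2*t^2 - 7*t - 4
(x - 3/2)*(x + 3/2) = x^2 - 9/4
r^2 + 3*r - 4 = (r - 1)*(r + 4)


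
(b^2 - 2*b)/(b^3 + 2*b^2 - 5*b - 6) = b/(b^2 + 4*b + 3)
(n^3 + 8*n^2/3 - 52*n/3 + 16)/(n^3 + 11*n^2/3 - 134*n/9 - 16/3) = 3*(3*n^2 - 10*n + 8)/(9*n^2 - 21*n - 8)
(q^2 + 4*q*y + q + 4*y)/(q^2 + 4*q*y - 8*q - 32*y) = (q + 1)/(q - 8)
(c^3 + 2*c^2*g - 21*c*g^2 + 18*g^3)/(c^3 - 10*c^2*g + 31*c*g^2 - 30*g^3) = (c^2 + 5*c*g - 6*g^2)/(c^2 - 7*c*g + 10*g^2)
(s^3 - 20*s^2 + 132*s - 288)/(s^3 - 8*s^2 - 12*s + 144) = (s - 8)/(s + 4)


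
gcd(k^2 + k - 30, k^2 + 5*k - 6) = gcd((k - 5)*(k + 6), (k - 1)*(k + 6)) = k + 6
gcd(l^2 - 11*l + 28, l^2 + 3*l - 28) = l - 4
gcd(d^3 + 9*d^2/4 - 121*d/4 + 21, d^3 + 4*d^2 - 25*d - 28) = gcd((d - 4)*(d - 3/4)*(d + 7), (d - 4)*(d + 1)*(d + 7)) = d^2 + 3*d - 28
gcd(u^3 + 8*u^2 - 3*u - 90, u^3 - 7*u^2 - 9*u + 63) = u - 3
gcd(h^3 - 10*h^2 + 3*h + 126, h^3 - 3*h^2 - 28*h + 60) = h - 6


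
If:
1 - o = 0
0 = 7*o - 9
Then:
No Solution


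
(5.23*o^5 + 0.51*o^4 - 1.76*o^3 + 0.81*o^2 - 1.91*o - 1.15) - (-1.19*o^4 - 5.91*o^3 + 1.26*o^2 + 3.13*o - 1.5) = 5.23*o^5 + 1.7*o^4 + 4.15*o^3 - 0.45*o^2 - 5.04*o + 0.35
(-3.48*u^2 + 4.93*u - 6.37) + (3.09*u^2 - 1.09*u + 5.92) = -0.39*u^2 + 3.84*u - 0.45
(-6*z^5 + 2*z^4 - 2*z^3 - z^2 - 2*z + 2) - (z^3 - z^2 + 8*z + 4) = -6*z^5 + 2*z^4 - 3*z^3 - 10*z - 2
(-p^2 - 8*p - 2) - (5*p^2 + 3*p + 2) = -6*p^2 - 11*p - 4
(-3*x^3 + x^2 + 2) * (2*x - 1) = -6*x^4 + 5*x^3 - x^2 + 4*x - 2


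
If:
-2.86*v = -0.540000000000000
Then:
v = 0.19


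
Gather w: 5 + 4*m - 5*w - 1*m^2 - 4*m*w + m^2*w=-m^2 + 4*m + w*(m^2 - 4*m - 5) + 5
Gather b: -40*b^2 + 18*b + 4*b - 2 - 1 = -40*b^2 + 22*b - 3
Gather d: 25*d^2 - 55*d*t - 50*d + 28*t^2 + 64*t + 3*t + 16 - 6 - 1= 25*d^2 + d*(-55*t - 50) + 28*t^2 + 67*t + 9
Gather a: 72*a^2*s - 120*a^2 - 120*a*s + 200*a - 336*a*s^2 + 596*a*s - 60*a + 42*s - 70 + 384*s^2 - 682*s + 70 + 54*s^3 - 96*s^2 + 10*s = a^2*(72*s - 120) + a*(-336*s^2 + 476*s + 140) + 54*s^3 + 288*s^2 - 630*s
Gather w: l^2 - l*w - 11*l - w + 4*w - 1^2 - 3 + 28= l^2 - 11*l + w*(3 - l) + 24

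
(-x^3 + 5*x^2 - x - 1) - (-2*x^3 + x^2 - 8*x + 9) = x^3 + 4*x^2 + 7*x - 10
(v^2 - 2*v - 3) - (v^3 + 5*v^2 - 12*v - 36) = -v^3 - 4*v^2 + 10*v + 33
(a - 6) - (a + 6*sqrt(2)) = -6*sqrt(2) - 6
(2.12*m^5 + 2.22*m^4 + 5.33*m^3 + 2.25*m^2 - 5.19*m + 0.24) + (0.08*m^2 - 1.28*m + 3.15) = 2.12*m^5 + 2.22*m^4 + 5.33*m^3 + 2.33*m^2 - 6.47*m + 3.39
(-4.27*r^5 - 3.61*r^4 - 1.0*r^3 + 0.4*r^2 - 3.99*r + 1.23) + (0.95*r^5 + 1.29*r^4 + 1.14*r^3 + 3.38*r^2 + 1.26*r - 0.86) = -3.32*r^5 - 2.32*r^4 + 0.14*r^3 + 3.78*r^2 - 2.73*r + 0.37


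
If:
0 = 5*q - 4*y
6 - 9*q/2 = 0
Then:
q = 4/3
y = 5/3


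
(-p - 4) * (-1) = p + 4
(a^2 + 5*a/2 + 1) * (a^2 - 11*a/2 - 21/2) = a^4 - 3*a^3 - 93*a^2/4 - 127*a/4 - 21/2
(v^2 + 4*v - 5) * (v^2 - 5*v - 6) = v^4 - v^3 - 31*v^2 + v + 30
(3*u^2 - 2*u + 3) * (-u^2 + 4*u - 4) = -3*u^4 + 14*u^3 - 23*u^2 + 20*u - 12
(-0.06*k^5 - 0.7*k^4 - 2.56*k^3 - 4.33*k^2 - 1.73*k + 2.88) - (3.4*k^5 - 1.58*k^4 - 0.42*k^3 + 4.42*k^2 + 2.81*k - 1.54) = -3.46*k^5 + 0.88*k^4 - 2.14*k^3 - 8.75*k^2 - 4.54*k + 4.42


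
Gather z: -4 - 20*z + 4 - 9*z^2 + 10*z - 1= -9*z^2 - 10*z - 1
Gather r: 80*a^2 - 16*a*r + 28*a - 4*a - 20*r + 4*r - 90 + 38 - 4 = 80*a^2 + 24*a + r*(-16*a - 16) - 56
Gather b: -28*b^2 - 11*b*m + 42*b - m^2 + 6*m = -28*b^2 + b*(42 - 11*m) - m^2 + 6*m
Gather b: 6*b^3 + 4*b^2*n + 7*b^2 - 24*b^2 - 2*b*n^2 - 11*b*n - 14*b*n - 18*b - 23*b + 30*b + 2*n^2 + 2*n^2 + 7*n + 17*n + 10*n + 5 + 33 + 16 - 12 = 6*b^3 + b^2*(4*n - 17) + b*(-2*n^2 - 25*n - 11) + 4*n^2 + 34*n + 42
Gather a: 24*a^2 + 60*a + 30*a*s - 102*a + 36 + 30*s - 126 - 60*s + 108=24*a^2 + a*(30*s - 42) - 30*s + 18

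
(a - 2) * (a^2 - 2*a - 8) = a^3 - 4*a^2 - 4*a + 16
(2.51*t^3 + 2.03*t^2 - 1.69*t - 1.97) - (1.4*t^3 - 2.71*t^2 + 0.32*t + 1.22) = 1.11*t^3 + 4.74*t^2 - 2.01*t - 3.19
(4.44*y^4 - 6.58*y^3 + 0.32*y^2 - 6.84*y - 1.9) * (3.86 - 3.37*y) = -14.9628*y^5 + 39.313*y^4 - 26.4772*y^3 + 24.286*y^2 - 19.9994*y - 7.334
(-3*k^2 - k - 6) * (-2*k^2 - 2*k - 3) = 6*k^4 + 8*k^3 + 23*k^2 + 15*k + 18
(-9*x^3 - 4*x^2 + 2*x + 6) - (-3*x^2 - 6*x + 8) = -9*x^3 - x^2 + 8*x - 2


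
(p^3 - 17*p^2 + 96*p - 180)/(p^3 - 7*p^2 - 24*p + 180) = (p - 5)/(p + 5)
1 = 1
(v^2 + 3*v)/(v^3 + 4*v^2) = (v + 3)/(v*(v + 4))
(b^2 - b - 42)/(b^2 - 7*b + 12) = (b^2 - b - 42)/(b^2 - 7*b + 12)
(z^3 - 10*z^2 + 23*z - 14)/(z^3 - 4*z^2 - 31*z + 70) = (z - 1)/(z + 5)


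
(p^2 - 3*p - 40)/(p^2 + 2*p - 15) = (p - 8)/(p - 3)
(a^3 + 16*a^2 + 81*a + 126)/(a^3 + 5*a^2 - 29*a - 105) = (a + 6)/(a - 5)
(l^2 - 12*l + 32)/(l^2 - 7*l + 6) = (l^2 - 12*l + 32)/(l^2 - 7*l + 6)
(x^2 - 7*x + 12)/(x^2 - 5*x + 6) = (x - 4)/(x - 2)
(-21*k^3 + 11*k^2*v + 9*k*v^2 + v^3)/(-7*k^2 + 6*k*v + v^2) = 3*k + v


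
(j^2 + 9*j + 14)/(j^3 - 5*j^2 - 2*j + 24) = (j + 7)/(j^2 - 7*j + 12)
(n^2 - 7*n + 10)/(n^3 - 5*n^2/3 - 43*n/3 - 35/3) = 3*(n - 2)/(3*n^2 + 10*n + 7)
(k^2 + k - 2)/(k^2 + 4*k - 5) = (k + 2)/(k + 5)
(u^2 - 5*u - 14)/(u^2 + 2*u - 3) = (u^2 - 5*u - 14)/(u^2 + 2*u - 3)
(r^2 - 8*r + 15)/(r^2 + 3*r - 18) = (r - 5)/(r + 6)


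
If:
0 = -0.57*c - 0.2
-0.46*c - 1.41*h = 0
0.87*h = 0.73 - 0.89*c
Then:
No Solution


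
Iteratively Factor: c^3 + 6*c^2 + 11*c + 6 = (c + 3)*(c^2 + 3*c + 2) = (c + 1)*(c + 3)*(c + 2)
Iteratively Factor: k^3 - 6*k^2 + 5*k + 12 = (k + 1)*(k^2 - 7*k + 12) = (k - 4)*(k + 1)*(k - 3)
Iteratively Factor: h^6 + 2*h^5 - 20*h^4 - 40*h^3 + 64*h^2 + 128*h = (h + 4)*(h^5 - 2*h^4 - 12*h^3 + 8*h^2 + 32*h) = (h - 4)*(h + 4)*(h^4 + 2*h^3 - 4*h^2 - 8*h) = (h - 4)*(h + 2)*(h + 4)*(h^3 - 4*h) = (h - 4)*(h + 2)^2*(h + 4)*(h^2 - 2*h) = h*(h - 4)*(h + 2)^2*(h + 4)*(h - 2)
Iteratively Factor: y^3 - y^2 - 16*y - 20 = (y - 5)*(y^2 + 4*y + 4) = (y - 5)*(y + 2)*(y + 2)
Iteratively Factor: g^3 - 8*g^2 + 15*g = (g - 3)*(g^2 - 5*g) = g*(g - 3)*(g - 5)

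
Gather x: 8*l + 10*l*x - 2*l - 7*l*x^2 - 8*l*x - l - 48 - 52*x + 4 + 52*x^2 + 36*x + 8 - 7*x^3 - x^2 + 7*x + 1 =5*l - 7*x^3 + x^2*(51 - 7*l) + x*(2*l - 9) - 35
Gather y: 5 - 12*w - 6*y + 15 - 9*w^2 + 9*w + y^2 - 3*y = -9*w^2 - 3*w + y^2 - 9*y + 20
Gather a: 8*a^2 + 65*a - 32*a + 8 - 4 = 8*a^2 + 33*a + 4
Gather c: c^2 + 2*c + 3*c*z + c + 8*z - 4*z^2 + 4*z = c^2 + c*(3*z + 3) - 4*z^2 + 12*z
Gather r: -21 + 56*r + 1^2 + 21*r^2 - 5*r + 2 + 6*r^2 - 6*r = 27*r^2 + 45*r - 18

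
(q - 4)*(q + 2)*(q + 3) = q^3 + q^2 - 14*q - 24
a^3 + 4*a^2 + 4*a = a*(a + 2)^2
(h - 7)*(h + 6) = h^2 - h - 42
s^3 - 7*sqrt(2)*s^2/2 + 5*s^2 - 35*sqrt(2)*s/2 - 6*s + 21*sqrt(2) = (s - 1)*(s + 6)*(s - 7*sqrt(2)/2)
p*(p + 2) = p^2 + 2*p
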